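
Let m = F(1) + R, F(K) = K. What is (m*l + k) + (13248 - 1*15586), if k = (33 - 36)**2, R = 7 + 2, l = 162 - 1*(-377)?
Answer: 3061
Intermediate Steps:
l = 539 (l = 162 + 377 = 539)
R = 9
m = 10 (m = 1 + 9 = 10)
k = 9 (k = (-3)**2 = 9)
(m*l + k) + (13248 - 1*15586) = (10*539 + 9) + (13248 - 1*15586) = (5390 + 9) + (13248 - 15586) = 5399 - 2338 = 3061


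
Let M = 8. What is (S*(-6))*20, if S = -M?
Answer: 960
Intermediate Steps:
S = -8 (S = -1*8 = -8)
(S*(-6))*20 = -8*(-6)*20 = 48*20 = 960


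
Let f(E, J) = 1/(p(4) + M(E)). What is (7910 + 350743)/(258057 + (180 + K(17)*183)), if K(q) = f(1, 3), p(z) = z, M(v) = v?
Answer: 597755/430456 ≈ 1.3887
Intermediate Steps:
f(E, J) = 1/(4 + E)
K(q) = 1/5 (K(q) = 1/(4 + 1) = 1/5)
(7910 + 350743)/(258057 + (180 + K(17)*183)) = (7910 + 350743)/(258057 + (180 + (1/5)*183)) = 358653/(258057 + (180 + 183/5)) = 358653/(258057 + 1083/5) = 358653/(1291368/5) = 358653*(5/1291368) = 597755/430456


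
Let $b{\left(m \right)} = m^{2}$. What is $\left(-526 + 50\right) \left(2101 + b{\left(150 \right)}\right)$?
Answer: $-11710076$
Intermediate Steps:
$\left(-526 + 50\right) \left(2101 + b{\left(150 \right)}\right) = \left(-526 + 50\right) \left(2101 + 150^{2}\right) = - 476 \left(2101 + 22500\right) = \left(-476\right) 24601 = -11710076$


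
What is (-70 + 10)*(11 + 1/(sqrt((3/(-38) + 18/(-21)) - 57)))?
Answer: -660 + 20*I*sqrt(4099326)/5137 ≈ -660.0 + 7.8827*I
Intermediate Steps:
(-70 + 10)*(11 + 1/(sqrt((3/(-38) + 18/(-21)) - 57))) = -60*(11 + 1/(sqrt((3*(-1/38) + 18*(-1/21)) - 57))) = -60*(11 + 1/(sqrt((-3/38 - 6/7) - 57))) = -60*(11 + 1/(sqrt(-249/266 - 57))) = -60*(11 + 1/(sqrt(-15411/266))) = -60*(11 + 1/(I*sqrt(4099326)/266)) = -60*(11 - I*sqrt(4099326)/15411) = -660 + 20*I*sqrt(4099326)/5137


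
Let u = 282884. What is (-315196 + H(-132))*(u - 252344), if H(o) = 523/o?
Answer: -105888275275/11 ≈ -9.6262e+9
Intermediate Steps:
(-315196 + H(-132))*(u - 252344) = (-315196 + 523/(-132))*(282884 - 252344) = (-315196 + 523*(-1/132))*30540 = (-315196 - 523/132)*30540 = -41606395/132*30540 = -105888275275/11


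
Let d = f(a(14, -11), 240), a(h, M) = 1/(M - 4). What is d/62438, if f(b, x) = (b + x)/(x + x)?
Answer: 3599/449553600 ≈ 8.0057e-6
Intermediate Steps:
a(h, M) = 1/(-4 + M)
f(b, x) = (b + x)/(2*x) (f(b, x) = (b + x)/((2*x)) = (b + x)*(1/(2*x)) = (b + x)/(2*x))
d = 3599/7200 (d = (½)*(1/(-4 - 11) + 240)/240 = (½)*(1/240)*(1/(-15) + 240) = (½)*(1/240)*(-1/15 + 240) = (½)*(1/240)*(3599/15) = 3599/7200 ≈ 0.49986)
d/62438 = (3599/7200)/62438 = (3599/7200)*(1/62438) = 3599/449553600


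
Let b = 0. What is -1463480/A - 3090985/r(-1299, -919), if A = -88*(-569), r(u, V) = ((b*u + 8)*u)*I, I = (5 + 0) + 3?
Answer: 4137990955/520348224 ≈ 7.9523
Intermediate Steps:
I = 8 (I = 5 + 3 = 8)
r(u, V) = 64*u (r(u, V) = ((0*u + 8)*u)*8 = ((0 + 8)*u)*8 = (8*u)*8 = 64*u)
A = 50072
-1463480/A - 3090985/r(-1299, -919) = -1463480/50072 - 3090985/(64*(-1299)) = -1463480*1/50072 - 3090985/(-83136) = -182935/6259 - 3090985*(-1/83136) = -182935/6259 + 3090985/83136 = 4137990955/520348224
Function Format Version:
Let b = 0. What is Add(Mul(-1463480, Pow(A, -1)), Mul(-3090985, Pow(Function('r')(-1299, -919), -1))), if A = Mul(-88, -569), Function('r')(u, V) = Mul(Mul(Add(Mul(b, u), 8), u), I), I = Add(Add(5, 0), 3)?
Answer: Rational(4137990955, 520348224) ≈ 7.9523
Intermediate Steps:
I = 8 (I = Add(5, 3) = 8)
Function('r')(u, V) = Mul(64, u) (Function('r')(u, V) = Mul(Mul(Add(Mul(0, u), 8), u), 8) = Mul(Mul(Add(0, 8), u), 8) = Mul(Mul(8, u), 8) = Mul(64, u))
A = 50072
Add(Mul(-1463480, Pow(A, -1)), Mul(-3090985, Pow(Function('r')(-1299, -919), -1))) = Add(Mul(-1463480, Pow(50072, -1)), Mul(-3090985, Pow(Mul(64, -1299), -1))) = Add(Mul(-1463480, Rational(1, 50072)), Mul(-3090985, Pow(-83136, -1))) = Add(Rational(-182935, 6259), Mul(-3090985, Rational(-1, 83136))) = Add(Rational(-182935, 6259), Rational(3090985, 83136)) = Rational(4137990955, 520348224)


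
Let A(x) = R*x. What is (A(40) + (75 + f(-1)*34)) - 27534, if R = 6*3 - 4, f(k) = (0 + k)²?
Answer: -26865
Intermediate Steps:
f(k) = k²
R = 14 (R = 18 - 4 = 14)
A(x) = 14*x
(A(40) + (75 + f(-1)*34)) - 27534 = (14*40 + (75 + (-1)²*34)) - 27534 = (560 + (75 + 1*34)) - 27534 = (560 + (75 + 34)) - 27534 = (560 + 109) - 27534 = 669 - 27534 = -26865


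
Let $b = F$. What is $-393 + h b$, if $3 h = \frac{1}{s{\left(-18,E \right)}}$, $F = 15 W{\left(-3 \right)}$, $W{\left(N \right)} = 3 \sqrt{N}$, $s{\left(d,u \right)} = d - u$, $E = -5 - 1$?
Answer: $-393 - \frac{5 i \sqrt{3}}{4} \approx -393.0 - 2.1651 i$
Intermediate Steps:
$E = -6$ ($E = -5 - 1 = -6$)
$F = 45 i \sqrt{3}$ ($F = 15 \cdot 3 \sqrt{-3} = 15 \cdot 3 i \sqrt{3} = 45 i \sqrt{3} \approx 77.942 i$)
$h = - \frac{1}{36}$ ($h = \frac{1}{3 \left(-18 - -6\right)} = \frac{1}{3 \left(-18 + 6\right)} = \frac{1}{3 \left(-12\right)} = \frac{1}{3} \left(- \frac{1}{12}\right) = - \frac{1}{36} \approx -0.027778$)
$b = 45 i \sqrt{3} \approx 77.942 i$
$-393 + h b = -393 - \frac{45 i \sqrt{3}}{36} = -393 - \frac{5 i \sqrt{3}}{4}$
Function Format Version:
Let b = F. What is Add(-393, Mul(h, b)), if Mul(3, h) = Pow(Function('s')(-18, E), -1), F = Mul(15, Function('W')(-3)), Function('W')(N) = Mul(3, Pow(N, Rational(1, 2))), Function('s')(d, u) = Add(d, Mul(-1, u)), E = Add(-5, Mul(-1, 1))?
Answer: Add(-393, Mul(Rational(-5, 4), I, Pow(3, Rational(1, 2)))) ≈ Add(-393.00, Mul(-2.1651, I))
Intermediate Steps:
E = -6 (E = Add(-5, -1) = -6)
F = Mul(45, I, Pow(3, Rational(1, 2))) (F = Mul(15, Mul(3, Pow(-3, Rational(1, 2)))) = Mul(15, Mul(3, Mul(I, Pow(3, Rational(1, 2))))) = Mul(15, Mul(3, I, Pow(3, Rational(1, 2)))) = Mul(45, I, Pow(3, Rational(1, 2))) ≈ Mul(77.942, I))
h = Rational(-1, 36) (h = Mul(Rational(1, 3), Pow(Add(-18, Mul(-1, -6)), -1)) = Mul(Rational(1, 3), Pow(Add(-18, 6), -1)) = Mul(Rational(1, 3), Pow(-12, -1)) = Mul(Rational(1, 3), Rational(-1, 12)) = Rational(-1, 36) ≈ -0.027778)
b = Mul(45, I, Pow(3, Rational(1, 2))) ≈ Mul(77.942, I)
Add(-393, Mul(h, b)) = Add(-393, Mul(Rational(-1, 36), Mul(45, I, Pow(3, Rational(1, 2))))) = Add(-393, Mul(Rational(-5, 4), I, Pow(3, Rational(1, 2))))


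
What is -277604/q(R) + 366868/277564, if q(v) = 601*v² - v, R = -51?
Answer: 31028391130/27118904883 ≈ 1.1442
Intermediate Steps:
q(v) = -v + 601*v²
-277604/q(R) + 366868/277564 = -277604*(-1/(51*(-1 + 601*(-51)))) + 366868/277564 = -277604*(-1/(51*(-1 - 30651))) + 366868*(1/277564) = -277604/((-51*(-30652))) + 91717/69391 = -277604/1563252 + 91717/69391 = -277604*1/1563252 + 91717/69391 = -69401/390813 + 91717/69391 = 31028391130/27118904883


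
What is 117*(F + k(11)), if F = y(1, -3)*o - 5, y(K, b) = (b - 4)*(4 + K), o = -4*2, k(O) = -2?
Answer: 31941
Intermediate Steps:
o = -8
y(K, b) = (-4 + b)*(4 + K)
F = 275 (F = (-16 - 4*1 + 4*(-3) + 1*(-3))*(-8) - 5 = (-16 - 4 - 12 - 3)*(-8) - 5 = -35*(-8) - 5 = 280 - 5 = 275)
117*(F + k(11)) = 117*(275 - 2) = 117*273 = 31941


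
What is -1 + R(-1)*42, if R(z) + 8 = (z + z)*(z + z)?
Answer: -169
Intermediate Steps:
R(z) = -8 + 4*z**2 (R(z) = -8 + (z + z)*(z + z) = -8 + (2*z)*(2*z) = -8 + 4*z**2)
-1 + R(-1)*42 = -1 + (-8 + 4*(-1)**2)*42 = -1 + (-8 + 4*1)*42 = -1 + (-8 + 4)*42 = -1 - 4*42 = -1 - 168 = -169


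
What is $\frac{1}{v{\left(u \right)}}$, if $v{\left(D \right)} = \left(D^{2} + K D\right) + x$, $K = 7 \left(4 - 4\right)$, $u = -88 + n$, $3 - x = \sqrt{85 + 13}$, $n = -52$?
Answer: $\frac{19603}{384277511} + \frac{7 \sqrt{2}}{384277511} \approx 5.1038 \cdot 10^{-5}$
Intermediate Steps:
$x = 3 - 7 \sqrt{2}$ ($x = 3 - \sqrt{85 + 13} = 3 - \sqrt{98} = 3 - 7 \sqrt{2} \approx -6.8995$)
$u = -140$ ($u = -88 - 52 = -140$)
$K = 0$ ($K = 7 \cdot 0 = 0$)
$v{\left(D \right)} = 3 + D^{2} - 7 \sqrt{2}$ ($v{\left(D \right)} = \left(D^{2} + 0 D\right) + \left(3 - 7 \sqrt{2}\right) = \left(D^{2} + 0\right) + \left(3 - 7 \sqrt{2}\right) = D^{2} + \left(3 - 7 \sqrt{2}\right) = 3 + D^{2} - 7 \sqrt{2}$)
$\frac{1}{v{\left(u \right)}} = \frac{1}{3 + \left(-140\right)^{2} - 7 \sqrt{2}} = \frac{1}{3 + 19600 - 7 \sqrt{2}} = \frac{1}{19603 - 7 \sqrt{2}}$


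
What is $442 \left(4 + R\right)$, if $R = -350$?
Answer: $-152932$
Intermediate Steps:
$442 \left(4 + R\right) = 442 \left(4 - 350\right) = 442 \left(-346\right) = -152932$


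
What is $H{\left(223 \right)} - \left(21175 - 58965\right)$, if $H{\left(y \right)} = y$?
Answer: $38013$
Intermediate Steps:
$H{\left(223 \right)} - \left(21175 - 58965\right) = 223 - \left(21175 - 58965\right) = 223 - -37790 = 223 + 37790 = 38013$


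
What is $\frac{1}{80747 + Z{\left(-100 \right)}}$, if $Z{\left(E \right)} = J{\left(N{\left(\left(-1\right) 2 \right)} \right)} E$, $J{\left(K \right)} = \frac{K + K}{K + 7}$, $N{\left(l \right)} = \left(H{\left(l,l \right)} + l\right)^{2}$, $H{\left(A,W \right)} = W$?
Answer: $\frac{23}{1853981} \approx 1.2406 \cdot 10^{-5}$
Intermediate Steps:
$N{\left(l \right)} = 4 l^{2}$ ($N{\left(l \right)} = \left(l + l\right)^{2} = \left(2 l\right)^{2} = 4 l^{2}$)
$J{\left(K \right)} = \frac{2 K}{7 + K}$
$Z{\left(E \right)} = \frac{32 E}{23}$ ($Z{\left(E \right)} = \frac{2 \cdot 4 \left(\left(-1\right) 2\right)^{2}}{7 + 4 \left(\left(-1\right) 2\right)^{2}} E = \frac{2 \cdot 4 \left(-2\right)^{2}}{7 + 4 \left(-2\right)^{2}} E = \frac{2 \cdot 4 \cdot 4}{7 + 4 \cdot 4} E = 2 \cdot 16 \frac{1}{7 + 16} E = 2 \cdot 16 \cdot \frac{1}{23} E = \frac{32 E}{23}$)
$\frac{1}{80747 + Z{\left(-100 \right)}} = \frac{1}{80747 + \frac{32}{23} \left(-100\right)} = \frac{1}{80747 - \frac{3200}{23}} = \frac{1}{\frac{1853981}{23}} = \frac{23}{1853981}$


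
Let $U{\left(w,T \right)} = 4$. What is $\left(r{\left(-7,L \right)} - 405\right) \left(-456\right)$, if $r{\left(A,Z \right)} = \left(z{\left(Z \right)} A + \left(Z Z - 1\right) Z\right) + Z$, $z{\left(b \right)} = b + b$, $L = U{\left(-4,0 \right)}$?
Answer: $181032$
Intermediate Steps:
$L = 4$
$z{\left(b \right)} = 2 b$
$r{\left(A,Z \right)} = Z + Z \left(-1 + Z^{2}\right) + 2 A Z$ ($r{\left(A,Z \right)} = \left(2 Z A + \left(Z Z - 1\right) Z\right) + Z = \left(2 A Z + \left(Z^{2} - 1\right) Z\right) + Z = \left(2 A Z + \left(-1 + Z^{2}\right) Z\right) + Z = \left(2 A Z + Z \left(-1 + Z^{2}\right)\right) + Z = \left(Z \left(-1 + Z^{2}\right) + 2 A Z\right) + Z = Z + Z \left(-1 + Z^{2}\right) + 2 A Z$)
$\left(r{\left(-7,L \right)} - 405\right) \left(-456\right) = \left(4 \left(4^{2} + 2 \left(-7\right)\right) - 405\right) \left(-456\right) = \left(4 \left(16 - 14\right) - 405\right) \left(-456\right) = \left(4 \cdot 2 - 405\right) \left(-456\right) = \left(8 - 405\right) \left(-456\right) = \left(-397\right) \left(-456\right) = 181032$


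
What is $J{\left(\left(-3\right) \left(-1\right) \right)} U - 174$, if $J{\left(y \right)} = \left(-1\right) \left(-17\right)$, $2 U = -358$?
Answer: $-3217$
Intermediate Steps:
$U = -179$ ($U = \frac{1}{2} \left(-358\right) = -179$)
$J{\left(y \right)} = 17$
$J{\left(\left(-3\right) \left(-1\right) \right)} U - 174 = 17 \left(-179\right) - 174 = -3043 - 174 = -3217$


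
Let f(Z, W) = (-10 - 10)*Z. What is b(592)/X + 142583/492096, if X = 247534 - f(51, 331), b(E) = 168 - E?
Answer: 17615463139/61156214592 ≈ 0.28804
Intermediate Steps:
f(Z, W) = -20*Z
X = 248554 (X = 247534 - (-20)*51 = 247534 - 1*(-1020) = 247534 + 1020 = 248554)
b(592)/X + 142583/492096 = (168 - 1*592)/248554 + 142583/492096 = (168 - 592)*(1/248554) + 142583*(1/492096) = -424*1/248554 + 142583/492096 = -212/124277 + 142583/492096 = 17615463139/61156214592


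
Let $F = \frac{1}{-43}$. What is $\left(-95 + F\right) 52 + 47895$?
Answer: $\frac{1847013}{43} \approx 42954.0$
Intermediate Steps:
$F = - \frac{1}{43} \approx -0.023256$
$\left(-95 + F\right) 52 + 47895 = \left(-95 - \frac{1}{43}\right) 52 + 47895 = \left(- \frac{4086}{43}\right) 52 + 47895 = - \frac{212472}{43} + 47895 = \frac{1847013}{43}$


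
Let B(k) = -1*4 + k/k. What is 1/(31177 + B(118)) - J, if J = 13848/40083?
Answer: -143885823/416515814 ≈ -0.34545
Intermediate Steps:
B(k) = -3 (B(k) = -4 + 1 = -3)
J = 4616/13361 (J = 13848*(1/40083) = 4616/13361 ≈ 0.34548)
1/(31177 + B(118)) - J = 1/(31177 - 3) - 1*4616/13361 = 1/31174 - 4616/13361 = -143885823/416515814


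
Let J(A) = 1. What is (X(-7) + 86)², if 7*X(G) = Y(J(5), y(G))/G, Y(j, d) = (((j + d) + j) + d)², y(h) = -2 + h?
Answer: 15665764/2401 ≈ 6524.7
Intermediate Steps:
Y(j, d) = (2*d + 2*j)² (Y(j, d) = (((d + j) + j) + d)² = ((d + 2*j) + d)² = (2*d + 2*j)²)
X(G) = 4*(-1 + G)²/(7*G) (X(G) = ((4*((-2 + G) + 1)²)/G)/7 = ((4*(-1 + G)²)/G)/7 = (4*(-1 + G)²/G)/7 = 4*(-1 + G)²/(7*G))
(X(-7) + 86)² = ((4/7)*(-1 - 7)²/(-7) + 86)² = ((4/7)*(-⅐)*(-8)² + 86)² = ((4/7)*(-⅐)*64 + 86)² = (-256/49 + 86)² = (3958/49)² = 15665764/2401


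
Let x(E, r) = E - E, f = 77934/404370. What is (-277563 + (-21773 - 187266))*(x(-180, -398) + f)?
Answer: -6320473378/67395 ≈ -93783.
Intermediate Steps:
f = 12989/67395 (f = 77934*(1/404370) = 12989/67395 ≈ 0.19273)
x(E, r) = 0
(-277563 + (-21773 - 187266))*(x(-180, -398) + f) = (-277563 + (-21773 - 187266))*(0 + 12989/67395) = (-277563 - 209039)*(12989/67395) = -486602*12989/67395 = -6320473378/67395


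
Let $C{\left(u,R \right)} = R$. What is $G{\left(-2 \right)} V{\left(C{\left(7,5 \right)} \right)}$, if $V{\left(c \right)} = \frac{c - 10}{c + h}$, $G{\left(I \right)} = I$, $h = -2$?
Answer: $\frac{10}{3} \approx 3.3333$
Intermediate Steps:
$V{\left(c \right)} = \frac{-10 + c}{-2 + c}$ ($V{\left(c \right)} = \frac{c - 10}{c - 2} = \frac{-10 + c}{-2 + c}$)
$G{\left(-2 \right)} V{\left(C{\left(7,5 \right)} \right)} = - 2 \frac{-10 + 5}{-2 + 5} = - 2 \cdot \frac{1}{3} \left(-5\right) = \left(-2\right) \left(- \frac{5}{3}\right) = \frac{10}{3}$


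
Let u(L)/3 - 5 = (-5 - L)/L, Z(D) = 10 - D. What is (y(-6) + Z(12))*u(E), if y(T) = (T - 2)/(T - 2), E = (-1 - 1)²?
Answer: -33/4 ≈ -8.2500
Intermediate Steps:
E = 4 (E = (-2)² = 4)
y(T) = 1 (y(T) = (-2 + T)/(-2 + T) = 1)
u(L) = 15 + 3*(-5 - L)/L (u(L) = 15 + 3*((-5 - L)/L) = 15 + 3*(-5 - L)/L)
(y(-6) + Z(12))*u(E) = (1 + (10 - 1*12))*(12 - 15/4) = (1 + (10 - 12))*(12 - 15*¼) = (1 - 2)*(12 - 15/4) = -1*33/4 = -33/4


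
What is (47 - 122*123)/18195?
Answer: -14959/18195 ≈ -0.82215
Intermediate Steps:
(47 - 122*123)/18195 = (47 - 15006)*(1/18195) = -14959*1/18195 = -14959/18195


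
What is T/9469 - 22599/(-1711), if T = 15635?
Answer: 240741416/16201459 ≈ 14.859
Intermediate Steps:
T/9469 - 22599/(-1711) = 15635/9469 - 22599/(-1711) = 15635*(1/9469) - 22599*(-1/1711) = 15635/9469 + 22599/1711 = 240741416/16201459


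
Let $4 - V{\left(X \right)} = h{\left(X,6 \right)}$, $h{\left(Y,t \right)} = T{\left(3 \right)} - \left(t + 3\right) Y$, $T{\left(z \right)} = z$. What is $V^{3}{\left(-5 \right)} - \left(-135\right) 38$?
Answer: $-80054$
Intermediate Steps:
$h{\left(Y,t \right)} = 3 - Y \left(3 + t\right)$ ($h{\left(Y,t \right)} = 3 - \left(t + 3\right) Y = 3 - \left(3 + t\right) Y = 3 - Y \left(3 + t\right)$)
$V{\left(X \right)} = 1 + 9 X$ ($V{\left(X \right)} = 4 - \left(3 - 3 X - X 6\right) = 4 - \left(3 - 3 X - 6 X\right) = 4 - \left(3 - 9 X\right) = 4 + \left(-3 + 9 X\right) = 1 + 9 X$)
$V^{3}{\left(-5 \right)} - \left(-135\right) 38 = \left(1 + 9 \left(-5\right)\right)^{3} - \left(-135\right) 38 = \left(1 - 45\right)^{3} - -5130 = \left(-44\right)^{3} + 5130 = -85184 + 5130 = -80054$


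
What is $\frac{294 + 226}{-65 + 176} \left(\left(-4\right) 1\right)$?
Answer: $- \frac{2080}{111} \approx -18.739$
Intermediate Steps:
$\frac{294 + 226}{-65 + 176} \left(\left(-4\right) 1\right) = \frac{520}{111} \left(-4\right) = - \frac{2080}{111}$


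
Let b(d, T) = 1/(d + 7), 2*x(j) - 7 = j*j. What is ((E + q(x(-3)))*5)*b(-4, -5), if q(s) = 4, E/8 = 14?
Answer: 580/3 ≈ 193.33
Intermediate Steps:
E = 112 (E = 8*14 = 112)
x(j) = 7/2 + j**2/2 (x(j) = 7/2 + (j*j)/2 = 7/2 + j**2/2)
b(d, T) = 1/(7 + d)
((E + q(x(-3)))*5)*b(-4, -5) = ((112 + 4)*5)/(7 - 4) = (116*5)/3 = 580*(1/3) = 580/3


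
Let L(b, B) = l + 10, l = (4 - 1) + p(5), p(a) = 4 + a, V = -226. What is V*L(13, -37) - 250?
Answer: -5222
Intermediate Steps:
l = 12 (l = (4 - 1) + (4 + 5) = 3 + 9 = 12)
L(b, B) = 22 (L(b, B) = 12 + 10 = 22)
V*L(13, -37) - 250 = -226*22 - 250 = -4972 - 250 = -5222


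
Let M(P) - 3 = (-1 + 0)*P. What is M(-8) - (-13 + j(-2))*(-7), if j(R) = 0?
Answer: -80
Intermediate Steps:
M(P) = 3 - P (M(P) = 3 + (-1 + 0)*P = 3 - P)
M(-8) - (-13 + j(-2))*(-7) = (3 - 1*(-8)) - (-13 + 0)*(-7) = (3 + 8) - (-13)*(-7) = 11 - 1*91 = 11 - 91 = -80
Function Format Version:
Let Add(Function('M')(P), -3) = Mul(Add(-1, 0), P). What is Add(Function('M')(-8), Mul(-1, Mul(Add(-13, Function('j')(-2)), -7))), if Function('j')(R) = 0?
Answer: -80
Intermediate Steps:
Function('M')(P) = Add(3, Mul(-1, P)) (Function('M')(P) = Add(3, Mul(Add(-1, 0), P)) = Add(3, Mul(-1, P)))
Add(Function('M')(-8), Mul(-1, Mul(Add(-13, Function('j')(-2)), -7))) = Add(Add(3, Mul(-1, -8)), Mul(-1, Mul(Add(-13, 0), -7))) = Add(Add(3, 8), Mul(-1, Mul(-13, -7))) = Add(11, Mul(-1, 91)) = Add(11, -91) = -80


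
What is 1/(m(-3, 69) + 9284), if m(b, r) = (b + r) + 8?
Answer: 1/9358 ≈ 0.00010686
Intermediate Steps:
m(b, r) = 8 + b + r
1/(m(-3, 69) + 9284) = 1/((8 - 3 + 69) + 9284) = 1/(74 + 9284) = 1/9358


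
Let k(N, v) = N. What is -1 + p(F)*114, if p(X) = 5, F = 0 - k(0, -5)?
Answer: 569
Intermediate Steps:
F = 0 (F = 0 - 1*0 = 0 + 0 = 0)
-1 + p(F)*114 = -1 + 5*114 = -1 + 570 = 569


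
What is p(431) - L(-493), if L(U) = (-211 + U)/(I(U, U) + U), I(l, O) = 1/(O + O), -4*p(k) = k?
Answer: -212285245/1944396 ≈ -109.18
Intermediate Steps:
p(k) = -k/4
I(l, O) = 1/(2*O)
L(U) = (-211 + U)/(U + 1/(2*U)) (L(U) = (-211 + U)/(1/(2*U) + U) = (-211 + U)/(U + 1/(2*U)))
p(431) - L(-493) = -1/4*431 - 2*(-493)*(-211 - 493)/(1 + 2*(-493)**2) = -431/4 - 2*(-493)*(-704)/(1 + 2*243049) = -431/4 - 2*(-493)*(-704)/(1 + 486098) = -431/4 - 2*(-493)*(-704)/486099 = -431/4 - 1*694144/486099 = -431/4 - 694144/486099 = -212285245/1944396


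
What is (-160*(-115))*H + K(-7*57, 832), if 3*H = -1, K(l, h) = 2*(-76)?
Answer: -18856/3 ≈ -6285.3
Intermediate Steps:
K(l, h) = -152
H = -⅓ (H = (⅓)*(-1) = -⅓ ≈ -0.33333)
(-160*(-115))*H + K(-7*57, 832) = -160*(-115)*(-⅓) - 152 = 18400*(-⅓) - 152 = -18400/3 - 152 = -18856/3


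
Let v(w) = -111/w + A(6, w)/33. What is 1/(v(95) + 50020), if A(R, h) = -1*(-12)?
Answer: 1045/52270059 ≈ 1.9992e-5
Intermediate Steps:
A(R, h) = 12
v(w) = 4/11 - 111/w (v(w) = -111/w + 12/33 = -111/w + 12*(1/33) = -111/w + 4/11 = 4/11 - 111/w)
1/(v(95) + 50020) = 1/((4/11 - 111/95) + 50020) = 1/(-841/1045 + 50020) = 1/(52270059/1045) = 1045/52270059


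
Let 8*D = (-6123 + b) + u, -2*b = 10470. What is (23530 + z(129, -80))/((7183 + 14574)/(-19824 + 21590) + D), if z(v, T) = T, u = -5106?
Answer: -41412700/3612671 ≈ -11.463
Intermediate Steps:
b = -5235 (b = -½*10470 = -5235)
D = -2058 (D = ((-6123 - 5235) - 5106)/8 = (-11358 - 5106)/8 = (⅛)*(-16464) = -2058)
(23530 + z(129, -80))/((7183 + 14574)/(-19824 + 21590) + D) = (23530 - 80)/((7183 + 14574)/(-19824 + 21590) - 2058) = 23450/(21757/1766 - 2058) = 23450/(-3612671/1766) = 23450*(-1766/3612671) = -41412700/3612671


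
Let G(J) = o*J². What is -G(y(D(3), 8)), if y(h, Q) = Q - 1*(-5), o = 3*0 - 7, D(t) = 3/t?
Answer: 1183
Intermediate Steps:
o = -7 (o = 0 - 7 = -7)
y(h, Q) = 5 + Q (y(h, Q) = Q + 5 = 5 + Q)
G(J) = -7*J²
-G(y(D(3), 8)) = -(-7)*(5 + 8)² = -(-7)*13² = -(-7)*169 = -1*(-1183) = 1183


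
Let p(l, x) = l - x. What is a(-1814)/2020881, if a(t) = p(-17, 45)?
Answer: -62/2020881 ≈ -3.0680e-5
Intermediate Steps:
a(t) = -62 (a(t) = -17 - 1*45 = -17 - 45 = -62)
a(-1814)/2020881 = -62/2020881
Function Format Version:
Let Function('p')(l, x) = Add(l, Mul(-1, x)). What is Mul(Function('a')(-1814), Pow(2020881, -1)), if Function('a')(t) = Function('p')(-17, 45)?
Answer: Rational(-62, 2020881) ≈ -3.0680e-5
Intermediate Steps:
Function('a')(t) = -62 (Function('a')(t) = Add(-17, Mul(-1, 45)) = Add(-17, -45) = -62)
Mul(Function('a')(-1814), Pow(2020881, -1)) = Mul(-62, Pow(2020881, -1)) = Mul(-62, Rational(1, 2020881)) = Rational(-62, 2020881)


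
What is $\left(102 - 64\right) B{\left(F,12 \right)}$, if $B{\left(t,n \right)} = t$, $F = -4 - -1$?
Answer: $-114$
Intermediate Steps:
$F = -3$ ($F = -4 + 1 = -3$)
$\left(102 - 64\right) B{\left(F,12 \right)} = \left(102 - 64\right) \left(-3\right) = 38 \left(-3\right) = -114$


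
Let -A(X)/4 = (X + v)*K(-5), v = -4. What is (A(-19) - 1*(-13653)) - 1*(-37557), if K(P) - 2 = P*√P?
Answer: 51394 - 460*I*√5 ≈ 51394.0 - 1028.6*I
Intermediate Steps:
K(P) = 2 + P^(3/2) (K(P) = 2 + P*√P = 2 + P^(3/2))
A(X) = -4*(-4 + X)*(2 - 5*I*√5) (A(X) = -4*(X - 4)*(2 + (-5)^(3/2)) = -4*(-4 + X)*(2 - 5*I*√5))
(A(-19) - 1*(-13653)) - 1*(-37557) = (-4*(-4 - 19)*(2 - 5*I*√5) - 1*(-13653)) - 1*(-37557) = (-4*(-23)*(2 - 5*I*√5) + 13653) + 37557 = ((184 - 460*I*√5) + 13653) + 37557 = (13837 - 460*I*√5) + 37557 = 51394 - 460*I*√5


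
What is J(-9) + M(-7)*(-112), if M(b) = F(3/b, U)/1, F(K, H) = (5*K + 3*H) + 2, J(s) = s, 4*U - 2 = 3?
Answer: -413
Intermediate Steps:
U = 5/4 (U = ½ + (¼)*3 = ½ + ¾ = 5/4 ≈ 1.2500)
F(K, H) = 2 + 3*H + 5*K (F(K, H) = (3*H + 5*K) + 2 = 2 + 3*H + 5*K)
M(b) = 23/4 + 15/b (M(b) = (2 + 3*(5/4) + 5*(3/b))/1 = (2 + 15/4 + 15/b)*1 = (23/4 + 15/b)*1 = 23/4 + 15/b)
J(-9) + M(-7)*(-112) = -9 + (23/4 + 15/(-7))*(-112) = -9 + (23/4 + 15*(-⅐))*(-112) = -9 + (23/4 - 15/7)*(-112) = -9 + (101/28)*(-112) = -9 - 404 = -413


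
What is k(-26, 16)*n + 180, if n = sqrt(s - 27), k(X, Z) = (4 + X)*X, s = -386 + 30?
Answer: 180 + 572*I*sqrt(383) ≈ 180.0 + 11194.0*I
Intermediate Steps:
s = -356
k(X, Z) = X*(4 + X)
n = I*sqrt(383) (n = sqrt(-356 - 27) = sqrt(-383) = I*sqrt(383) ≈ 19.57*I)
k(-26, 16)*n + 180 = (-26*(4 - 26))*(I*sqrt(383)) + 180 = (-26*(-22))*(I*sqrt(383)) + 180 = 572*(I*sqrt(383)) + 180 = 572*I*sqrt(383) + 180 = 180 + 572*I*sqrt(383)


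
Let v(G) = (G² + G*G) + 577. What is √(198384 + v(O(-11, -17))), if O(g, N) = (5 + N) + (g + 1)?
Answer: √199929 ≈ 447.13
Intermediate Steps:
O(g, N) = 6 + N + g (O(g, N) = (5 + N) + (1 + g) = 6 + N + g)
v(G) = 577 + 2*G² (v(G) = (G² + G²) + 577 = 2*G² + 577 = 577 + 2*G²)
√(198384 + v(O(-11, -17))) = √(198384 + (577 + 2*(6 - 17 - 11)²)) = √(198384 + (577 + 2*(-22)²)) = √(198384 + (577 + 2*484)) = √(198384 + (577 + 968)) = √(198384 + 1545) = √199929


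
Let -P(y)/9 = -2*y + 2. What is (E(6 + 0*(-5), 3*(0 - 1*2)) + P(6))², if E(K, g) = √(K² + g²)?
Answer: 8172 + 1080*√2 ≈ 9699.3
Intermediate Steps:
P(y) = -18 + 18*y (P(y) = -9*(-2*y + 2) = -9*(2 - 2*y) = -18 + 18*y)
(E(6 + 0*(-5), 3*(0 - 1*2)) + P(6))² = (√((6 + 0*(-5))² + (3*(0 - 1*2))²) + (-18 + 18*6))² = (√((6 + 0)² + (3*(0 - 2))²) + (-18 + 108))² = (√(6² + (3*(-2))²) + 90)² = (√(36 + (-6)²) + 90)² = (√(36 + 36) + 90)² = (√72 + 90)² = (6*√2 + 90)² = (90 + 6*√2)²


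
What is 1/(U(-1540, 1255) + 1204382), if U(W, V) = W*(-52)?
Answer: 1/1284462 ≈ 7.7854e-7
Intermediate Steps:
U(W, V) = -52*W
1/(U(-1540, 1255) + 1204382) = 1/(-52*(-1540) + 1204382) = 1/(80080 + 1204382) = 1/1284462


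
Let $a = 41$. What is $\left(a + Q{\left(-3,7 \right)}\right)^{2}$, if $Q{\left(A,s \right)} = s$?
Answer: $2304$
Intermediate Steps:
$\left(a + Q{\left(-3,7 \right)}\right)^{2} = \left(41 + 7\right)^{2} = 48^{2} = 2304$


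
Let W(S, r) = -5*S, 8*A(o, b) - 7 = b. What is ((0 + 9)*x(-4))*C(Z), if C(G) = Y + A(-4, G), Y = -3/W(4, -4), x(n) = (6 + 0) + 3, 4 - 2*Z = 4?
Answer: 3321/40 ≈ 83.025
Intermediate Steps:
A(o, b) = 7/8 + b/8
Z = 0 (Z = 2 - ½*4 = 2 - 2 = 0)
x(n) = 9 (x(n) = 6 + 3 = 9)
Y = 3/20 (Y = -3/((-5*4)) = -3/(-20) = -3*(-1/20) = 3/20 ≈ 0.15000)
C(G) = 41/40 + G/8 (C(G) = 3/20 + (7/8 + G/8) = 41/40 + G/8)
((0 + 9)*x(-4))*C(Z) = ((0 + 9)*9)*(41/40 + (⅛)*0) = (9*9)*(41/40 + 0) = 81*(41/40) = 3321/40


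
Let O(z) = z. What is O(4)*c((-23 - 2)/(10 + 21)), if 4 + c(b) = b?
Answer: -596/31 ≈ -19.226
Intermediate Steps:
c(b) = -4 + b
O(4)*c((-23 - 2)/(10 + 21)) = 4*(-4 + (-23 - 2)/(10 + 21)) = 4*(-4 - 25/31) = 4*(-149/31) = -596/31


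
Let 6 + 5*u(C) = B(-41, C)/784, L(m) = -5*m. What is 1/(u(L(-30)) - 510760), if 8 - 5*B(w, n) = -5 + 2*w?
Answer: -784/400436777 ≈ -1.9579e-6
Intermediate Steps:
B(w, n) = 13/5 - 2*w/5 (B(w, n) = 8/5 - (-5 + 2*w)/5 = 8/5 + (1 - 2*w/5) = 13/5 - 2*w/5)
u(C) = -937/784 (u(C) = -6/5 + ((13/5 - ⅖*(-41))/784)/5 = -6/5 + ((13/5 + 82/5)*(1/784))/5 = -6/5 + (19*(1/784))/5 = -6/5 + (⅕)*(19/784) = -6/5 + 19/3920 = -937/784)
1/(u(L(-30)) - 510760) = 1/(-937/784 - 510760) = 1/(-400436777/784) = -784/400436777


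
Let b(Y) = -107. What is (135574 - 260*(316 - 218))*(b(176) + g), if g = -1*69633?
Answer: -7677955560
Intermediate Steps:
g = -69633
(135574 - 260*(316 - 218))*(b(176) + g) = (135574 - 260*(316 - 218))*(-107 - 69633) = (135574 - 260*98)*(-69740) = (135574 - 25480)*(-69740) = 110094*(-69740) = -7677955560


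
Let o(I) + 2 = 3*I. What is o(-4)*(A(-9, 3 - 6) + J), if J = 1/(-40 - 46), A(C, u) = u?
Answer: 1813/43 ≈ 42.163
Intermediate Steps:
o(I) = -2 + 3*I
J = -1/86 (J = 1/(-86) = -1/86 ≈ -0.011628)
o(-4)*(A(-9, 3 - 6) + J) = (-2 + 3*(-4))*((3 - 6) - 1/86) = (-2 - 12)*(-3 - 1/86) = -14*(-259/86) = 1813/43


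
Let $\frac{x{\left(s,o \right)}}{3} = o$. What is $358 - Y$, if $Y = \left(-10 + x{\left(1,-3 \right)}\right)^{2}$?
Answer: $-3$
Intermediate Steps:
$x{\left(s,o \right)} = 3 o$
$Y = 361$ ($Y = \left(-10 + 3 \left(-3\right)\right)^{2} = \left(-10 - 9\right)^{2} = \left(-19\right)^{2} = 361$)
$358 - Y = 358 - 361 = -3$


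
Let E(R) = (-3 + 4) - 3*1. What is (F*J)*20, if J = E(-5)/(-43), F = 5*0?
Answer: 0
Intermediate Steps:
F = 0
E(R) = -2 (E(R) = 1 - 3 = -2)
J = 2/43 (J = -2/(-43) = -2*(-1/43) = 2/43 ≈ 0.046512)
(F*J)*20 = (0*(2/43))*20 = 0*20 = 0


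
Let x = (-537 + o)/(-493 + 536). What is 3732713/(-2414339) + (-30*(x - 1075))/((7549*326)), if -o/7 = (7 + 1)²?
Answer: -195791643150083/127744948382999 ≈ -1.5327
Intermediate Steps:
o = -448 (o = -7*(7 + 1)² = -7*8² = -7*64 = -448)
x = -985/43 (x = (-537 - 448)/(-493 + 536) = -985/43 ≈ -22.907)
3732713/(-2414339) + (-30*(x - 1075))/((7549*326)) = 3732713/(-2414339) + (-30*(-985/43 - 1075))/((7549*326)) = 3732713*(-1/2414339) - 30*(-47210/43)/2460974 = -3732713/2414339 + (1416300/43)*(1/2460974) = -3732713/2414339 + 708150/52910941 = -195791643150083/127744948382999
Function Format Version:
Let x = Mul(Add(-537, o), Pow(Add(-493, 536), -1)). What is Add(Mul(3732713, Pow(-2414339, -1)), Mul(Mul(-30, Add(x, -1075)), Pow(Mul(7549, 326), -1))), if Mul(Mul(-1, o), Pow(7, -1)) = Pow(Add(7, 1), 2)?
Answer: Rational(-195791643150083, 127744948382999) ≈ -1.5327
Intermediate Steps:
o = -448 (o = Mul(-7, Pow(Add(7, 1), 2)) = Mul(-7, Pow(8, 2)) = Mul(-7, 64) = -448)
x = Rational(-985, 43) (x = Mul(Add(-537, -448), Pow(Add(-493, 536), -1)) = Mul(-985, Pow(43, -1)) = Mul(-985, Rational(1, 43)) = Rational(-985, 43) ≈ -22.907)
Add(Mul(3732713, Pow(-2414339, -1)), Mul(Mul(-30, Add(x, -1075)), Pow(Mul(7549, 326), -1))) = Add(Mul(3732713, Pow(-2414339, -1)), Mul(Mul(-30, Add(Rational(-985, 43), -1075)), Pow(Mul(7549, 326), -1))) = Add(Mul(3732713, Rational(-1, 2414339)), Mul(Mul(-30, Rational(-47210, 43)), Pow(2460974, -1))) = Add(Rational(-3732713, 2414339), Mul(Rational(1416300, 43), Rational(1, 2460974))) = Add(Rational(-3732713, 2414339), Rational(708150, 52910941)) = Rational(-195791643150083, 127744948382999)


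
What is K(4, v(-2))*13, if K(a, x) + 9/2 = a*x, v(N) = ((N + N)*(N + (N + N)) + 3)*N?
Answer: -5733/2 ≈ -2866.5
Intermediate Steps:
v(N) = N*(3 + 6*N²) (v(N) = ((2*N)*(N + 2*N) + 3)*N = ((2*N)*(3*N) + 3)*N = (6*N² + 3)*N = (3 + 6*N²)*N = N*(3 + 6*N²))
K(a, x) = -9/2 + a*x
K(4, v(-2))*13 = (-9/2 + 4*(3*(-2) + 6*(-2)³))*13 = (-9/2 + 4*(-6 + 6*(-8)))*13 = (-9/2 + 4*(-6 - 48))*13 = (-9/2 + 4*(-54))*13 = (-9/2 - 216)*13 = -441/2*13 = -5733/2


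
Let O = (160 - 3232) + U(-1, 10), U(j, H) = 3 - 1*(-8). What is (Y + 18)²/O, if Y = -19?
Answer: -1/3061 ≈ -0.00032669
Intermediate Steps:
U(j, H) = 11 (U(j, H) = 3 + 8 = 11)
O = -3061 (O = (160 - 3232) + 11 = -3072 + 11 = -3061)
(Y + 18)²/O = (-19 + 18)²/(-3061) = (-1)²*(-1/3061) = 1*(-1/3061) = -1/3061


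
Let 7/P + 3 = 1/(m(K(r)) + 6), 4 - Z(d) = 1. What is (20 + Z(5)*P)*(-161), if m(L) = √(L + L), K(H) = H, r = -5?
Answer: 161*(-39*√10 + 214*I)/(-17*I + 3*√10) ≈ -2042.4 - 28.21*I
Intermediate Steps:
Z(d) = 3 (Z(d) = 4 - 1*1 = 4 - 1 = 3)
m(L) = √2*√L (m(L) = √(2*L) = √2*√L)
P = 7/(-3 + 1/(6 + I*√10)) (P = 7/(-3 + 1/(√2*√(-5) + 6)) = 7/(-3 + 1/(√2*(I*√5) + 6)) = 7/(-3 + 1/(I*√10 + 6)) = 7/(-3 + 1/(6 + I*√10)) ≈ -2.438 + 0.058406*I)
(20 + Z(5)*P)*(-161) = (20 + 3*(7*(-√10 + 6*I)/(-17*I + 3*√10)))*(-161) = (20 + 21*(-√10 + 6*I)/(-17*I + 3*√10))*(-161) = -3220 - 3381*(-√10 + 6*I)/(-17*I + 3*√10)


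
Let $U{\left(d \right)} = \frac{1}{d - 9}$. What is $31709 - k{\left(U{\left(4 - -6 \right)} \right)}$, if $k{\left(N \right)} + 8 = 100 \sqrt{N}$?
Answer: $31617$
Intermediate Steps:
$U{\left(d \right)} = \frac{1}{-9 + d}$
$k{\left(N \right)} = -8 + 100 \sqrt{N}$
$31709 - k{\left(U{\left(4 - -6 \right)} \right)} = 31709 - \left(-8 + 100 \sqrt{\frac{1}{-9 + \left(4 - -6\right)}}\right) = 31709 - \left(-8 + 100 \sqrt{\frac{1}{-9 + \left(4 + 6\right)}}\right) = 31709 - \left(-8 + 100 \sqrt{\frac{1}{-9 + 10}}\right) = 31709 - \left(-8 + 100 \sqrt{1^{-1}}\right) = 31709 - \left(-8 + 100 \sqrt{1}\right) = 31709 - \left(-8 + 100 \cdot 1\right) = 31709 - \left(-8 + 100\right) = 31709 - 92 = 31617$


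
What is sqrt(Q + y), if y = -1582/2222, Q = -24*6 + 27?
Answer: I*sqrt(145294358)/1111 ≈ 10.85*I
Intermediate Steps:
Q = -117 (Q = -144 + 27 = -117)
y = -791/1111 (y = -1582*1/2222 = -791/1111 ≈ -0.71197)
sqrt(Q + y) = sqrt(-117 - 791/1111) = sqrt(-130778/1111) = I*sqrt(145294358)/1111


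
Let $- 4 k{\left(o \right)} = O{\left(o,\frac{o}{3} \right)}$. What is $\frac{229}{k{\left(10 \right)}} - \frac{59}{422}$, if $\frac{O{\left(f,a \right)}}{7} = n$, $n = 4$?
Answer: $- \frac{97051}{2954} \approx -32.854$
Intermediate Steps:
$O{\left(f,a \right)} = 28$ ($O{\left(f,a \right)} = 7 \cdot 4 = 28$)
$k{\left(o \right)} = -7$ ($k{\left(o \right)} = \left(- \frac{1}{4}\right) 28 = -7$)
$\frac{229}{k{\left(10 \right)}} - \frac{59}{422} = \frac{229}{-7} - \frac{59}{422} = 229 \left(- \frac{1}{7}\right) - \frac{59}{422} = - \frac{229}{7} - \frac{59}{422} = - \frac{97051}{2954}$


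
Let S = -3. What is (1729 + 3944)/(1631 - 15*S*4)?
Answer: 5673/1811 ≈ 3.1325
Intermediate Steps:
(1729 + 3944)/(1631 - 15*S*4) = (1729 + 3944)/(1631 - 15*(-3)*4) = 5673/(1631 + 45*4) = 5673/(1631 + 180) = 5673/1811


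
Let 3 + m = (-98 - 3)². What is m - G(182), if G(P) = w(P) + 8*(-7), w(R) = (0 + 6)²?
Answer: 10218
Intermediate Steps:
w(R) = 36 (w(R) = 6² = 36)
G(P) = -20 (G(P) = 36 + 8*(-7) = 36 - 56 = -20)
m = 10198 (m = -3 + (-98 - 3)² = -3 + (-101)² = -3 + 10201 = 10198)
m - G(182) = 10198 - 1*(-20) = 10198 + 20 = 10218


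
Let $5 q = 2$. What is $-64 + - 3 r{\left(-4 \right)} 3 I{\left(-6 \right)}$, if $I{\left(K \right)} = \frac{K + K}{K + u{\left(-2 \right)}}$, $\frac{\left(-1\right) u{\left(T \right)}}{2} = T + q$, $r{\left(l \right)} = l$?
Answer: $\frac{632}{7} \approx 90.286$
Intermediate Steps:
$q = \frac{2}{5}$ ($q = \frac{1}{5} \cdot 2 = \frac{2}{5} \approx 0.4$)
$u{\left(T \right)} = - \frac{4}{5} - 2 T$ ($u{\left(T \right)} = - 2 \left(T + \frac{2}{5}\right) = - 2 \left(\frac{2}{5} + T\right) = - \frac{4}{5} - 2 T$)
$I{\left(K \right)} = \frac{2 K}{\frac{16}{5} + K}$ ($I{\left(K \right)} = \frac{K + K}{K - - \frac{16}{5}} = \frac{2 K}{K + \left(- \frac{4}{5} + 4\right)} = \frac{2 K}{K + \frac{16}{5}} = \frac{2 K}{\frac{16}{5} + K}$)
$-64 + - 3 r{\left(-4 \right)} 3 I{\left(-6 \right)} = -64 + \left(-3\right) \left(-4\right) 3 \cdot 10 \left(-6\right) \frac{1}{16 + 5 \left(-6\right)} = -64 + 12 \cdot 3 \cdot 10 \left(-6\right) \frac{1}{16 - 30} = -64 + 36 \cdot 10 \left(-6\right) \frac{1}{-14} = -64 + 36 \cdot 10 \left(-6\right) \left(- \frac{1}{14}\right) = -64 + 36 \cdot \frac{30}{7} = -64 + \frac{1080}{7} = \frac{632}{7}$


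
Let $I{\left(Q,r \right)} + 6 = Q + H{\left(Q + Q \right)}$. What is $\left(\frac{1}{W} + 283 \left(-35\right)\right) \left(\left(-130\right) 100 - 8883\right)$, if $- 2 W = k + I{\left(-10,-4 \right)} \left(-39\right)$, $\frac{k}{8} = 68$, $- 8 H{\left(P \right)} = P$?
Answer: $\frac{464064224747}{2141} \approx 2.1675 \cdot 10^{8}$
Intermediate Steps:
$H{\left(P \right)} = - \frac{P}{8}$
$k = 544$ ($k = 8 \cdot 68 = 544$)
$I{\left(Q,r \right)} = -6 + \frac{3 Q}{4}$ ($I{\left(Q,r \right)} = -6 + \left(Q - \frac{Q + Q}{8}\right) = -6 + \left(Q - \frac{2 Q}{8}\right) = -6 + \left(Q - \frac{Q}{4}\right) = -6 + \frac{3 Q}{4}$)
$W = - \frac{2141}{4}$ ($W = - \frac{544 + \left(-6 + \frac{3}{4} \left(-10\right)\right) \left(-39\right)}{2} = - \frac{544 + \left(-6 - \frac{15}{2}\right) \left(-39\right)}{2} = - \frac{544 - - \frac{1053}{2}}{2} = - \frac{544 + \frac{1053}{2}}{2} = \left(- \frac{1}{2}\right) \frac{2141}{2} = - \frac{2141}{4} \approx -535.25$)
$\left(\frac{1}{W} + 283 \left(-35\right)\right) \left(\left(-130\right) 100 - 8883\right) = \left(\frac{1}{- \frac{2141}{4}} + 283 \left(-35\right)\right) \left(\left(-130\right) 100 - 8883\right) = \left(- \frac{4}{2141} - 9905\right) \left(-13000 - 8883\right) = \left(- \frac{21206609}{2141}\right) \left(-21883\right) = \frac{464064224747}{2141}$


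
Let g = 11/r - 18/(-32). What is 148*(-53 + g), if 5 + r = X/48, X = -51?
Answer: -3115363/388 ≈ -8029.3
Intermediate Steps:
r = -97/16 (r = -5 - 51/48 = -5 - 51*1/48 = -5 - 17/16 = -97/16 ≈ -6.0625)
g = -1943/1552 (g = 11/(-97/16) - 18/(-32) = 11*(-16/97) - 18*(-1/32) = -176/97 + 9/16 = -1943/1552 ≈ -1.2519)
148*(-53 + g) = 148*(-53 - 1943/1552) = 148*(-84199/1552) = -3115363/388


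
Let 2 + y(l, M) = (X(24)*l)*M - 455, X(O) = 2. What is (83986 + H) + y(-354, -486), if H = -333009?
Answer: 94608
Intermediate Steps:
y(l, M) = -457 + 2*M*l (y(l, M) = -2 + ((2*l)*M - 455) = -2 + (2*M*l - 455) = -2 + (-455 + 2*M*l) = -457 + 2*M*l)
(83986 + H) + y(-354, -486) = (83986 - 333009) + (-457 + 2*(-486)*(-354)) = -249023 + (-457 + 344088) = -249023 + 343631 = 94608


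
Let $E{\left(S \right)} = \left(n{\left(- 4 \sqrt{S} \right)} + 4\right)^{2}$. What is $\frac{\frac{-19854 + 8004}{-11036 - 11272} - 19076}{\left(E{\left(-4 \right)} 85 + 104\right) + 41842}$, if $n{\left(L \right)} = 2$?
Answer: $- \frac{70922593}{167332308} \approx -0.42384$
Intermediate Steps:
$E{\left(S \right)} = 36$ ($E{\left(S \right)} = \left(2 + 4\right)^{2} = 6^{2} = 36$)
$\frac{\frac{-19854 + 8004}{-11036 - 11272} - 19076}{\left(E{\left(-4 \right)} 85 + 104\right) + 41842} = \frac{\frac{-19854 + 8004}{-11036 - 11272} - 19076}{\left(36 \cdot 85 + 104\right) + 41842} = \frac{- \frac{11850}{-22308} - 19076}{\left(3060 + 104\right) + 41842} = \frac{\left(-11850\right) \left(- \frac{1}{22308}\right) - 19076}{3164 + 41842} = \frac{\frac{1975}{3718} - 19076}{45006} = \left(- \frac{70922593}{3718}\right) \frac{1}{45006} = - \frac{70922593}{167332308}$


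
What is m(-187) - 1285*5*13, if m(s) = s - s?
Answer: -83525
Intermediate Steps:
m(s) = 0
m(-187) - 1285*5*13 = 0 - 1285*5*13 = 0 - 6425*13 = 0 - 83525 = -83525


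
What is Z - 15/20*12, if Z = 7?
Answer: -2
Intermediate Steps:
Z - 15/20*12 = 7 - 15/20*12 = 7 - 15*1/20*12 = 7 - ¾*12 = 7 - 9 = -2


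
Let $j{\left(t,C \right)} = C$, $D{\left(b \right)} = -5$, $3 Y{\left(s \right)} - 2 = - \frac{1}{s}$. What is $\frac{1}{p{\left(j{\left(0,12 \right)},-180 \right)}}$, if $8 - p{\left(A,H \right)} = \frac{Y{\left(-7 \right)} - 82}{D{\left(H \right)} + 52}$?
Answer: $\frac{329}{3201} \approx 0.10278$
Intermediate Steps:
$Y{\left(s \right)} = \frac{2}{3} - \frac{1}{3 s}$ ($Y{\left(s \right)} = \frac{2}{3} + \frac{\left(-1\right) \frac{1}{s}}{3} = \frac{2}{3} - \frac{1}{3 s}$)
$p{\left(A,H \right)} = \frac{3201}{329}$ ($p{\left(A,H \right)} = 8 - \frac{\frac{-1 + 2 \left(-7\right)}{3 \left(-7\right)} - 82}{-5 + 52} = 8 - \frac{\frac{1}{3} \left(- \frac{1}{7}\right) \left(-1 - 14\right) - 82}{47} = 8 - \left(\frac{1}{3} \left(- \frac{1}{7}\right) \left(-15\right) - 82\right) \frac{1}{47} = 8 - \left(\frac{5}{7} - 82\right) \frac{1}{47} = 8 - \left(- \frac{569}{7}\right) \frac{1}{47} = 8 - - \frac{569}{329} = 8 + \frac{569}{329} = \frac{3201}{329}$)
$\frac{1}{p{\left(j{\left(0,12 \right)},-180 \right)}} = \frac{1}{\frac{3201}{329}} = \frac{329}{3201}$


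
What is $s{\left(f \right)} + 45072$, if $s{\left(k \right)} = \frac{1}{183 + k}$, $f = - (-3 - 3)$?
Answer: $\frac{8518609}{189} \approx 45072.0$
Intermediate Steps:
$f = 6$ ($f = \left(-1\right) \left(-6\right) = 6$)
$s{\left(f \right)} + 45072 = \frac{1}{183 + 6} + 45072 = \frac{1}{189} + 45072 = \frac{8518609}{189}$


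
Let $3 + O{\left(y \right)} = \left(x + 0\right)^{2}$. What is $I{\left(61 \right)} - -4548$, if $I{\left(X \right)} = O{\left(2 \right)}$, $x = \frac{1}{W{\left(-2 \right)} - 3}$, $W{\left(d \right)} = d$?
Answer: $\frac{113626}{25} \approx 4545.0$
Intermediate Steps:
$x = - \frac{1}{5}$ ($x = \frac{1}{-2 - 3} = \frac{1}{-5} = - \frac{1}{5} \approx -0.2$)
$O{\left(y \right)} = - \frac{74}{25}$ ($O{\left(y \right)} = -3 + \left(- \frac{1}{5} + 0\right)^{2} = -3 + \left(- \frac{1}{5}\right)^{2} = -3 + \frac{1}{25} = - \frac{74}{25}$)
$I{\left(X \right)} = - \frac{74}{25}$
$I{\left(61 \right)} - -4548 = - \frac{74}{25} - -4548 = - \frac{74}{25} + 4548 = \frac{113626}{25}$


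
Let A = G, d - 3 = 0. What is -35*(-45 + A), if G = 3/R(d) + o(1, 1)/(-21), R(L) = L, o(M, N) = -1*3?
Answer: 1535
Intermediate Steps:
d = 3 (d = 3 + 0 = 3)
o(M, N) = -3
G = 8/7 (G = 3/3 - 3/(-21) = 3*(⅓) - 3*(-1/21) = 1 + ⅐ = 8/7 ≈ 1.1429)
A = 8/7 ≈ 1.1429
-35*(-45 + A) = -35*(-45 + 8/7) = -35*(-307/7) = 1535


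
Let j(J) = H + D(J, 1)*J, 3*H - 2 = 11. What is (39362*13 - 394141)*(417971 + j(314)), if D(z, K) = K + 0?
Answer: 147528556420/3 ≈ 4.9176e+10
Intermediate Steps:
H = 13/3 (H = ⅔ + (⅓)*11 = ⅔ + 11/3 = 13/3 ≈ 4.3333)
D(z, K) = K
j(J) = 13/3 + J (j(J) = 13/3 + 1*J = 13/3 + J)
(39362*13 - 394141)*(417971 + j(314)) = (39362*13 - 394141)*(417971 + (13/3 + 314)) = (511706 - 394141)*(417971 + 955/3) = 117565*(1254868/3) = 147528556420/3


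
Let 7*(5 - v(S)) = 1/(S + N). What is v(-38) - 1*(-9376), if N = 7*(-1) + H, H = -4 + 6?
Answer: 2823682/301 ≈ 9381.0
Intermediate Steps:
H = 2
N = -5 (N = 7*(-1) + 2 = -7 + 2 = -5)
v(S) = 5 - 1/(7*(-5 + S)) (v(S) = 5 - 1/(7*(S - 5)) = 5 - 1/(7*(-5 + S)))
v(-38) - 1*(-9376) = (-176 + 35*(-38))/(7*(-5 - 38)) - 1*(-9376) = (1/7)*(-176 - 1330)/(-43) + 9376 = (1/7)*(-1/43)*(-1506) + 9376 = 1506/301 + 9376 = 2823682/301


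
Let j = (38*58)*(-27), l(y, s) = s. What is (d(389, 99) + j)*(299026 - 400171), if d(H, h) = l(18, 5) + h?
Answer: 6008417580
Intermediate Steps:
d(H, h) = 5 + h
j = -59508 (j = 2204*(-27) = -59508)
(d(389, 99) + j)*(299026 - 400171) = ((5 + 99) - 59508)*(299026 - 400171) = (104 - 59508)*(-101145) = -59404*(-101145) = 6008417580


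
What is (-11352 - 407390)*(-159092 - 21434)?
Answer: 75593818292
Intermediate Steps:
(-11352 - 407390)*(-159092 - 21434) = -418742*(-180526) = 75593818292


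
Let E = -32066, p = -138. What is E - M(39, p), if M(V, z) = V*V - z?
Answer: -33725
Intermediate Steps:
M(V, z) = V² - z
E - M(39, p) = -32066 - (39² - 1*(-138)) = -32066 - (1521 + 138) = -32066 - 1*1659 = -32066 - 1659 = -33725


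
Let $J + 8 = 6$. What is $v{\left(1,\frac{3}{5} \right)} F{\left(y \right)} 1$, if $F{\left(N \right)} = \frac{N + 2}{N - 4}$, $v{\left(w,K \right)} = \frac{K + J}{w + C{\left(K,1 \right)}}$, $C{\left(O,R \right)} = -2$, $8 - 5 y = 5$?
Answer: $- \frac{91}{85} \approx -1.0706$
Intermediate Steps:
$J = -2$ ($J = -8 + 6 = -2$)
$y = \frac{3}{5}$ ($y = \frac{8}{5} - 1 = \frac{3}{5} \approx 0.6$)
$v{\left(w,K \right)} = \frac{-2 + K}{-2 + w}$ ($v{\left(w,K \right)} = \frac{K - 2}{w - 2} = \frac{-2 + K}{-2 + w}$)
$F{\left(N \right)} = \frac{2 + N}{-4 + N}$
$v{\left(1,\frac{3}{5} \right)} F{\left(y \right)} 1 = \frac{-2 + \frac{3}{5}}{-2 + 1} \frac{2 + \frac{3}{5}}{-4 + \frac{3}{5}} \cdot 1 = \frac{-2 + 3 \cdot \frac{1}{5}}{-1} \frac{1}{- \frac{17}{5}} \cdot \frac{13}{5} \cdot 1 = - (-2 + \frac{3}{5}) \left(\left(- \frac{5}{17}\right) \frac{13}{5}\right) 1 = \left(-1\right) \left(- \frac{7}{5}\right) \left(- \frac{13}{17}\right) 1 = \frac{7}{5} \left(- \frac{13}{17}\right) 1 = \left(- \frac{91}{85}\right) 1 = - \frac{91}{85}$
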